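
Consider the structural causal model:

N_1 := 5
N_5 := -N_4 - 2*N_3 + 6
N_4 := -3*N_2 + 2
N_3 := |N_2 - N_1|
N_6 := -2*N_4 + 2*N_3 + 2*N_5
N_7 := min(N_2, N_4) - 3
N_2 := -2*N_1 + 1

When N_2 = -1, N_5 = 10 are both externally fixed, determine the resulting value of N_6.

Setting N_2 = -1, N_5 = 10 by intervention discards those variables' equations.
N_3 = |N_2 - N_1|  [with N_2=-1, N_1=5]  = 6
N_4 = -3*N_2 + 2  [with N_2=-1]  = 5
N_6 = -2*N_4 + 2*N_3 + 2*N_5  [with N_4=5, N_3=6, N_5=10]  = 22

22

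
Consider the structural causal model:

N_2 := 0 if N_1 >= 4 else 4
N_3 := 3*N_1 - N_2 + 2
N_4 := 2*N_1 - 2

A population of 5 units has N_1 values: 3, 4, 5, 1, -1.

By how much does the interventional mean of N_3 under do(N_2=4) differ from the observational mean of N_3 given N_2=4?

The intervention sets N_2=4 in all 5 units regardless of N_1. Recomputing N_3 per unit gives 7, 10, 13, 1, -5; average 5.2.
Conditioning on N_2=4 selects the 3 unit(s) with N_1 ∈ {3, 1, -1}. Their N_3 values: 7, 1, -5. Mean = 1.
Difference = 5.2 − 1 = 4.2.

4.2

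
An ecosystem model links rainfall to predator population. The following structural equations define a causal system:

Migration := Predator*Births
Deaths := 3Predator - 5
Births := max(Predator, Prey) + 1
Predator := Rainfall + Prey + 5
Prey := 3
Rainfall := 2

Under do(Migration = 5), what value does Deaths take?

do(Migration=5) replaces the equation Migration := Predator*Births with the constant Migration = 5.
Since Deaths is not a descendant of the intervened variable, it is unaffected.
Predator = Rainfall + Prey + 5  [with Rainfall=2, Prey=3]  = 10
Deaths = 3Predator - 5  [with Predator=10]  = 25

25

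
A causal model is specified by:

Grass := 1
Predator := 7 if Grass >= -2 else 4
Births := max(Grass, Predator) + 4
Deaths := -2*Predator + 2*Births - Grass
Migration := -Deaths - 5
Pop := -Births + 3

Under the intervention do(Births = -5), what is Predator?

Under do(Births=-5), the mechanism Births := max(Grass, Predator) + 4 is discarded; Births is fixed at -5.
Since Predator is not a descendant of the intervened variable, it is unaffected.
Predator = 7 if Grass >= -2 else 4  [with Grass=1]  = 7

7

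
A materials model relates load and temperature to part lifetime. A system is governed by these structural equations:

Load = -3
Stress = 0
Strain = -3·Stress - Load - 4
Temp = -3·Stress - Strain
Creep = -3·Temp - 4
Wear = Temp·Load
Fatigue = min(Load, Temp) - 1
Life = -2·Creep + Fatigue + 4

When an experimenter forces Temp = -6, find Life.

-31

do(Temp=-6) replaces the equation Temp = -3·Stress - Strain with the constant Temp = -6.
Creep = -3·Temp - 4  [with Temp=-6]  = 14
Fatigue = min(Load, Temp) - 1  [with Load=-3, Temp=-6]  = -7
Life = -2·Creep + Fatigue + 4  [with Creep=14, Fatigue=-7]  = -31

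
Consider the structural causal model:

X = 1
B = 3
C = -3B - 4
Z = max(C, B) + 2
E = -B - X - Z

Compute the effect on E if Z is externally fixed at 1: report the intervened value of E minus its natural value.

4

Intervening sets Z = 1 and removes its equation (Z = max(C, B) + 2).
E = -B - X - Z  [with B=3, X=1, Z=1]  = -5
Without intervention: C = -3B - 4  [with B=3]  = -13; Z = max(C, B) + 2  [with C=-13, B=3]  = 5; E = -B - X - Z  [with B=3, X=1, Z=5]  = -9.
Change = -5 − (-9) = 4.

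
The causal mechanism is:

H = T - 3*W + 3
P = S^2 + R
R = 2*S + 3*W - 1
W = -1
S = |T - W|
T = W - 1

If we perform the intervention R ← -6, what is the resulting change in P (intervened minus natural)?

The intervention breaks the incoming arrows to R: R = 2*S + 3*W - 1 no longer applies, and R = -6.
T = W - 1  [with W=-1]  = -2
S = |T - W|  [with T=-2, W=-1]  = 1
P = S^2 + R  [with S=1, R=-6]  = -5
Without intervention: T = W - 1  [with W=-1]  = -2; S = |T - W|  [with T=-2, W=-1]  = 1; R = 2*S + 3*W - 1  [with S=1, W=-1]  = -2; P = S^2 + R  [with S=1, R=-2]  = -1.
Change = -5 − (-1) = -4.

-4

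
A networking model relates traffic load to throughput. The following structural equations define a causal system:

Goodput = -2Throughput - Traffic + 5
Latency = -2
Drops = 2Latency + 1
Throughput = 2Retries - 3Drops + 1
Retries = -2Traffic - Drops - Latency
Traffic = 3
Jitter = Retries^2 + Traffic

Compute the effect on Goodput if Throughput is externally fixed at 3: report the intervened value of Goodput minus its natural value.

10

Intervening sets Throughput = 3 and removes its equation (Throughput = 2Retries - 3Drops + 1).
Goodput = -2Throughput - Traffic + 5  [with Throughput=3, Traffic=3]  = -4
Without intervention: Drops = 2Latency + 1  [with Latency=-2]  = -3; Retries = -2Traffic - Drops - Latency  [with Traffic=3, Drops=-3, Latency=-2]  = -1; Throughput = 2Retries - 3Drops + 1  [with Retries=-1, Drops=-3]  = 8; Goodput = -2Throughput - Traffic + 5  [with Throughput=8, Traffic=3]  = -14.
Change = -4 − (-14) = 10.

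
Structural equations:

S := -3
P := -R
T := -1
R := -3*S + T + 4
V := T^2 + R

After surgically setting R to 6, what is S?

-3

Under do(R=6), the mechanism R := -3*S + T + 4 is discarded; R is fixed at 6.
S is not downstream of the intervention, so its value is determined by the original equations.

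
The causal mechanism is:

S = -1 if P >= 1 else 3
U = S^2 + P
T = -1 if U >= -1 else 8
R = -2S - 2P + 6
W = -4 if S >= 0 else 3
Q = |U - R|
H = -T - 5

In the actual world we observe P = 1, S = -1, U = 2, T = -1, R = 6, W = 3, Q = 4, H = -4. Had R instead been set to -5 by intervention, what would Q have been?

7

Under do(R=-5), the mechanism R = -2S - 2P + 6 is discarded; R is fixed at -5.
S = -1 if P >= 1 else 3  [with P=1]  = -1
U = S^2 + P  [with S=-1, P=1]  = 2
Q = |U - R|  [with U=2, R=-5]  = 7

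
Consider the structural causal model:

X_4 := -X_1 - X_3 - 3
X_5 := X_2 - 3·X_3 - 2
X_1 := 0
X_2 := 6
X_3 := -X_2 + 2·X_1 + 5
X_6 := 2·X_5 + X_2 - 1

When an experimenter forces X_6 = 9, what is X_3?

-1

do(X_6=9) replaces the equation X_6 := 2·X_5 + X_2 - 1 with the constant X_6 = 9.
X_3 is not downstream of the intervention, so its value is determined by the original equations.
X_3 = -X_2 + 2·X_1 + 5  [with X_2=6, X_1=0]  = -1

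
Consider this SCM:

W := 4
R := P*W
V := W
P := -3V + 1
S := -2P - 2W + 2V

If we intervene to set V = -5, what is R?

do(V=-5) replaces the equation V := W with the constant V = -5.
P = -3V + 1  [with V=-5]  = 16
R = P*W  [with P=16, W=4]  = 64

64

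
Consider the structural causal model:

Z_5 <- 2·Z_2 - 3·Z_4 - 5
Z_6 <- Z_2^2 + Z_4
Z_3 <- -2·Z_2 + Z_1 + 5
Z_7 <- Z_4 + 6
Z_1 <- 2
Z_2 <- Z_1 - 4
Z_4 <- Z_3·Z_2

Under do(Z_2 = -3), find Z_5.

106

do(Z_2=-3) replaces the equation Z_2 <- Z_1 - 4 with the constant Z_2 = -3.
Z_3 = -2·Z_2 + Z_1 + 5  [with Z_2=-3, Z_1=2]  = 13
Z_4 = Z_3·Z_2  [with Z_3=13, Z_2=-3]  = -39
Z_5 = 2·Z_2 - 3·Z_4 - 5  [with Z_2=-3, Z_4=-39]  = 106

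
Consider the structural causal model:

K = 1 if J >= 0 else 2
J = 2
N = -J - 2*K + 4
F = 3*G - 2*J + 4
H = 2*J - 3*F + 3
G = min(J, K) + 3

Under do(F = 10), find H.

Under do(F=10), the mechanism F = 3*G - 2*J + 4 is discarded; F is fixed at 10.
H = 2*J - 3*F + 3  [with J=2, F=10]  = -23

-23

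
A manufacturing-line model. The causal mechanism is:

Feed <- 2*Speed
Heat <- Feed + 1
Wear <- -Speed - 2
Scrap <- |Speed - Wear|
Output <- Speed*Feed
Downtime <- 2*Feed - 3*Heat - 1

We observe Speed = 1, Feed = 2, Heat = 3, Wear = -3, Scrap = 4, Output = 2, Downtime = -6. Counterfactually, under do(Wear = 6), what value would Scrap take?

5

Intervening sets Wear = 6 and removes its equation (Wear <- -Speed - 2).
Scrap = |Speed - Wear|  [with Speed=1, Wear=6]  = 5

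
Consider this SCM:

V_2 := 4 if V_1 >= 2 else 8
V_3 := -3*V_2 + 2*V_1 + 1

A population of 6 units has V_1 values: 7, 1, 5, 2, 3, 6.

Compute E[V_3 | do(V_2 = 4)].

The intervention sets V_2=4 in all 6 units regardless of V_1. Recomputing V_3 per unit gives 3, -9, -1, -7, -5, 1; average -3.

-3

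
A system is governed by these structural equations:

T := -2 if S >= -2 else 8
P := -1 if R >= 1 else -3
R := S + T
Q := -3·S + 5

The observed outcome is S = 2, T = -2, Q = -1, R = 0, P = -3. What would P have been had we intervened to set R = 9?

Intervening sets R = 9 and removes its equation (R := S + T).
P = -1 if R >= 1 else -3  [with R=9]  = -1

-1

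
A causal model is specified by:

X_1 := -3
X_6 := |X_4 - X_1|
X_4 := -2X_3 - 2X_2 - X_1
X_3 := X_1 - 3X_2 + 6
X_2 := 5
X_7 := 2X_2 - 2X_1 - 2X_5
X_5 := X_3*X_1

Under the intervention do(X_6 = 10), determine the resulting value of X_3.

do(X_6=10) replaces the equation X_6 := |X_4 - X_1| with the constant X_6 = 10.
X_3 is not downstream of the intervention, so its value is determined by the original equations.
X_3 = X_1 - 3X_2 + 6  [with X_1=-3, X_2=5]  = -12

-12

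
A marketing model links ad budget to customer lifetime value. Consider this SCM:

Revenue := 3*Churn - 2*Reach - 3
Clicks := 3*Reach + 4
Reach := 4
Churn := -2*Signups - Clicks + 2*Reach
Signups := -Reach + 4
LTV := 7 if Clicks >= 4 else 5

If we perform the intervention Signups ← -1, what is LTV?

7

The intervention breaks the incoming arrows to Signups: Signups := -Reach + 4 no longer applies, and Signups = -1.
No directed path runs from Signups to LTV, so LTV keeps its natural value.
Clicks = 3*Reach + 4  [with Reach=4]  = 16
LTV = 7 if Clicks >= 4 else 5  [with Clicks=16]  = 7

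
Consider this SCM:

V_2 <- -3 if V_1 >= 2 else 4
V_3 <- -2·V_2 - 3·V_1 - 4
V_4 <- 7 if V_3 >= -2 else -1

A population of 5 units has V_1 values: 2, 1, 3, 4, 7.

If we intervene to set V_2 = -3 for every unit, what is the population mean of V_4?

0.6

The intervention sets V_2=-3 in all 5 units regardless of V_1. Recomputing V_4 per unit gives -1, 7, -1, -1, -1; average 0.6.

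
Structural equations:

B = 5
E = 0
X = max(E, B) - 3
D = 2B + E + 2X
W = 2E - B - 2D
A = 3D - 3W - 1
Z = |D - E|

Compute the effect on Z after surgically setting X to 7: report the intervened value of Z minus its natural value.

The intervention breaks the incoming arrows to X: X = max(E, B) - 3 no longer applies, and X = 7.
D = 2B + E + 2X  [with B=5, E=0, X=7]  = 24
Z = |D - E|  [with D=24, E=0]  = 24
Without intervention: X = max(E, B) - 3  [with E=0, B=5]  = 2; D = 2B + E + 2X  [with B=5, E=0, X=2]  = 14; Z = |D - E|  [with D=14, E=0]  = 14.
Change = 24 − 14 = 10.

10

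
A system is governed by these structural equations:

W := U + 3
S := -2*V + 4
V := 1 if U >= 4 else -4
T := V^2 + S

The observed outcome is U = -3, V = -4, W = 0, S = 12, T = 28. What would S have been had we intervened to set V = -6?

16

Under do(V=-6), the mechanism V := 1 if U >= 4 else -4 is discarded; V is fixed at -6.
S = -2*V + 4  [with V=-6]  = 16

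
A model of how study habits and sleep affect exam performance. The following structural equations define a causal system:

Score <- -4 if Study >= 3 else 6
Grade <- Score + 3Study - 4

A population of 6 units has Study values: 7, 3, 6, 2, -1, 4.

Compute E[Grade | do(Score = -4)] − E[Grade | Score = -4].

-4.5

Under do(Score=-4), Score's equation is replaced by Score=-4 for every unit. Per-unit Grade: 13, 1, 10, -2, -11, 4. Mean = 2.5.
Observing Score=-4 restricts to units where Score's equation naturally yields -4: Study ∈ {7, 3, 6, 4}. In that subpopulation Grade = 13, 1, 10, 4, mean 7.
Difference = 2.5 − 7 = -4.5.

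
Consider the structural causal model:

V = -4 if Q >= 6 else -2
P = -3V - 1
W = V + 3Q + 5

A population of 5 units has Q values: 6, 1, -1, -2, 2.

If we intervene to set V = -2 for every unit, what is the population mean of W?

Every unit gets V=-2 under the intervention. W values become 21, 6, 0, -3, 9; E[W|do(V=-2)] = 6.6.

6.6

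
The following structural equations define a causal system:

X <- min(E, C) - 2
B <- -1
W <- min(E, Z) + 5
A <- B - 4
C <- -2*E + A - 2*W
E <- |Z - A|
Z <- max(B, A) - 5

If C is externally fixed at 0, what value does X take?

-2

Intervening sets C = 0 and removes its equation (C <- -2*E + A - 2*W).
A = B - 4  [with B=-1]  = -5
Z = max(B, A) - 5  [with B=-1, A=-5]  = -6
E = |Z - A|  [with Z=-6, A=-5]  = 1
X = min(E, C) - 2  [with E=1, C=0]  = -2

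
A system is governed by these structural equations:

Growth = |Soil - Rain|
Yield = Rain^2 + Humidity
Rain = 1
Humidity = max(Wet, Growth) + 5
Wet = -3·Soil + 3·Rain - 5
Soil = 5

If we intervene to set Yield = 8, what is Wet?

-17

do(Yield=8) replaces the equation Yield = Rain^2 + Humidity with the constant Yield = 8.
Wet is not downstream of the intervention, so its value is determined by the original equations.
Wet = -3·Soil + 3·Rain - 5  [with Soil=5, Rain=1]  = -17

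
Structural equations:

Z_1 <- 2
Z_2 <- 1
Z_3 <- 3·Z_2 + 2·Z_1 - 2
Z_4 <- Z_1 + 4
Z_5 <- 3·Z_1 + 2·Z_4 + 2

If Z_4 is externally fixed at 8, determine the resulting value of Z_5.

24

Intervening sets Z_4 = 8 and removes its equation (Z_4 <- Z_1 + 4).
Z_5 = 3·Z_1 + 2·Z_4 + 2  [with Z_1=2, Z_4=8]  = 24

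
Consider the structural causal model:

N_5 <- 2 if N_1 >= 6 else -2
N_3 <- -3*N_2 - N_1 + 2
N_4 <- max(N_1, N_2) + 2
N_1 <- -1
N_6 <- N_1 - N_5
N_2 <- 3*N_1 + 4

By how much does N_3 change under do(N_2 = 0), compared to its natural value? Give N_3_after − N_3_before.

The intervention breaks the incoming arrows to N_2: N_2 <- 3*N_1 + 4 no longer applies, and N_2 = 0.
N_3 = -3*N_2 - N_1 + 2  [with N_2=0, N_1=-1]  = 3
Without intervention: N_2 = 3*N_1 + 4  [with N_1=-1]  = 1; N_3 = -3*N_2 - N_1 + 2  [with N_2=1, N_1=-1]  = 0.
Change = 3 − 0 = 3.

3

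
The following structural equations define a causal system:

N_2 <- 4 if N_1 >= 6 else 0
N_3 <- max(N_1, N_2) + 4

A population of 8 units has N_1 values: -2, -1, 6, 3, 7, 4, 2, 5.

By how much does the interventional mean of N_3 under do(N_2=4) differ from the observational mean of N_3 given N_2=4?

-1.75

Every unit gets N_2=4 under the intervention. N_3 values become 8, 8, 10, 8, 11, 8, 8, 9; E[N_3|do(N_2=4)] = 8.75.
Conditioning on N_2=4 selects the 2 unit(s) with N_1 ∈ {6, 7}. Their N_3 values: 10, 11. Mean = 10.5.
Difference = 8.75 − 10.5 = -1.75.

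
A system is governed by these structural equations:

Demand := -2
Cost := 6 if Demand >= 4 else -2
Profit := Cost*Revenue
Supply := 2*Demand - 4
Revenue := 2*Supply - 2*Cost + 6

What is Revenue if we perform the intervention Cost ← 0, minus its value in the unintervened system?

The intervention breaks the incoming arrows to Cost: Cost := 6 if Demand >= 4 else -2 no longer applies, and Cost = 0.
Supply = 2*Demand - 4  [with Demand=-2]  = -8
Revenue = 2*Supply - 2*Cost + 6  [with Supply=-8, Cost=0]  = -10
Without intervention: Supply = 2*Demand - 4  [with Demand=-2]  = -8; Cost = 6 if Demand >= 4 else -2  [with Demand=-2]  = -2; Revenue = 2*Supply - 2*Cost + 6  [with Supply=-8, Cost=-2]  = -6.
Change = -10 − (-6) = -4.

-4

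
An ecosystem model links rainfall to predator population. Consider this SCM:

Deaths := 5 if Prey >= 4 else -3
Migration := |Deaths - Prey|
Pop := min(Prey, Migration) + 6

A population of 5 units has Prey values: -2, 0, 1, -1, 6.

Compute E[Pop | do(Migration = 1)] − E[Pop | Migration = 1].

0.3

do(Migration=1) breaks Migration's dependence on Prey. With Migration=1 fixed, Pop across the units is 4, 6, 7, 5, 7, mean 5.8.
E[Pop|Migration=1] averages over only the 2 units with Migration=1 (Prey = -2, 6): Pop = 4, 7, mean 5.5.
Difference = 5.8 − 5.5 = 0.3.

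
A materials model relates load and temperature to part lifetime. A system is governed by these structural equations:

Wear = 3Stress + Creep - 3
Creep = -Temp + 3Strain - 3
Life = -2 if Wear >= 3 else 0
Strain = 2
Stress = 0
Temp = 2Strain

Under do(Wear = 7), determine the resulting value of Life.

The intervention breaks the incoming arrows to Wear: Wear = 3Stress + Creep - 3 no longer applies, and Wear = 7.
Life = -2 if Wear >= 3 else 0  [with Wear=7]  = -2

-2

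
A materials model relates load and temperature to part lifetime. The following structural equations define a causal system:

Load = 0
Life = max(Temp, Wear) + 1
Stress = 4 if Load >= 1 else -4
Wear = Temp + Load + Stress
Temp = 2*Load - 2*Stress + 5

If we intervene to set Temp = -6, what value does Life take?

do(Temp=-6) replaces the equation Temp = 2*Load - 2*Stress + 5 with the constant Temp = -6.
Stress = 4 if Load >= 1 else -4  [with Load=0]  = -4
Wear = Temp + Load + Stress  [with Temp=-6, Load=0, Stress=-4]  = -10
Life = max(Temp, Wear) + 1  [with Temp=-6, Wear=-10]  = -5

-5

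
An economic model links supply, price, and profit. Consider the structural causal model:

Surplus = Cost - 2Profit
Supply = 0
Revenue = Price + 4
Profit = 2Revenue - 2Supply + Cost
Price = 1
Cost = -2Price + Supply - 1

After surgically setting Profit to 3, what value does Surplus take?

-9

The intervention breaks the incoming arrows to Profit: Profit = 2Revenue - 2Supply + Cost no longer applies, and Profit = 3.
Cost = -2Price + Supply - 1  [with Price=1, Supply=0]  = -3
Surplus = Cost - 2Profit  [with Cost=-3, Profit=3]  = -9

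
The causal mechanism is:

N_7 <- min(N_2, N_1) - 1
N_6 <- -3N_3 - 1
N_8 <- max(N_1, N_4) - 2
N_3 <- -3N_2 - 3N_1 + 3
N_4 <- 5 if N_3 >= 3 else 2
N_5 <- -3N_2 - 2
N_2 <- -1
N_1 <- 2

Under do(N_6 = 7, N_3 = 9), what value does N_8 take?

Setting N_6 = 7, N_3 = 9 by intervention discards those variables' equations.
N_4 = 5 if N_3 >= 3 else 2  [with N_3=9]  = 5
N_8 = max(N_1, N_4) - 2  [with N_1=2, N_4=5]  = 3

3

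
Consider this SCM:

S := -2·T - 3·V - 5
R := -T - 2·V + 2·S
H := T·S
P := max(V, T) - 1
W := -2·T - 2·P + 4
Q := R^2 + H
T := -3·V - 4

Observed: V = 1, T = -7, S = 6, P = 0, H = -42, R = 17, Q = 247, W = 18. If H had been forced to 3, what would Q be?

292

Under do(H=3), the mechanism H := T·S is discarded; H is fixed at 3.
T = -3·V - 4  [with V=1]  = -7
S = -2·T - 3·V - 5  [with T=-7, V=1]  = 6
R = -T - 2·V + 2·S  [with T=-7, V=1, S=6]  = 17
Q = R^2 + H  [with R=17, H=3]  = 292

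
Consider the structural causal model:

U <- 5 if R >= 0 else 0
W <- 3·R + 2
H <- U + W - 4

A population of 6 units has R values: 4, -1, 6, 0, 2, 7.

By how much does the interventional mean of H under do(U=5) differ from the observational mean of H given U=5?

-2.4

do(U=5) breaks U's dependence on R. With U=5 fixed, H across the units is 15, 0, 21, 3, 9, 24, mean 12.
Observing U=5 restricts to units where U's equation naturally yields 5: R ∈ {4, 6, 0, 2, 7}. In that subpopulation H = 15, 21, 3, 9, 24, mean 14.4.
Difference = 12 − 14.4 = -2.4.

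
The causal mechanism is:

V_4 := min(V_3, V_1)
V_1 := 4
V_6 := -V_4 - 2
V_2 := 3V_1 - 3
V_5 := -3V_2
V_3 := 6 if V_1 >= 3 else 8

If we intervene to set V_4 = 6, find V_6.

Under do(V_4=6), the mechanism V_4 := min(V_3, V_1) is discarded; V_4 is fixed at 6.
V_6 = -V_4 - 2  [with V_4=6]  = -8

-8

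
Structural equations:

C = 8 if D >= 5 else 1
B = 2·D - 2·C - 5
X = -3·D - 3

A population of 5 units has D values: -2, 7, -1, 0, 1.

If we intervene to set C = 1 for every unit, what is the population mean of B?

-5

Under do(C=1), C's equation is replaced by C=1 for every unit. Per-unit B: -11, 7, -9, -7, -5. Mean = -5.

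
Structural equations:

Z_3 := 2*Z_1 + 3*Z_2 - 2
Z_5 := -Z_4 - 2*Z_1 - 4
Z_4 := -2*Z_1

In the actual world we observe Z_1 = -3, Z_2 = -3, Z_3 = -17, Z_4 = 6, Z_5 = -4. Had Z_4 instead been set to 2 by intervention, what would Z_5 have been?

Intervening sets Z_4 = 2 and removes its equation (Z_4 := -2*Z_1).
Z_5 = -Z_4 - 2*Z_1 - 4  [with Z_4=2, Z_1=-3]  = 0

0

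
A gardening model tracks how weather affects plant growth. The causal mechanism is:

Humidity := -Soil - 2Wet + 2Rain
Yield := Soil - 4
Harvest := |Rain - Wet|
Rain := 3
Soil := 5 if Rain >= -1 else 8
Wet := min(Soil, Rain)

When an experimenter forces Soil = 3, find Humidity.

Under do(Soil=3), the mechanism Soil := 5 if Rain >= -1 else 8 is discarded; Soil is fixed at 3.
Wet = min(Soil, Rain)  [with Soil=3, Rain=3]  = 3
Humidity = -Soil - 2Wet + 2Rain  [with Soil=3, Wet=3, Rain=3]  = -3

-3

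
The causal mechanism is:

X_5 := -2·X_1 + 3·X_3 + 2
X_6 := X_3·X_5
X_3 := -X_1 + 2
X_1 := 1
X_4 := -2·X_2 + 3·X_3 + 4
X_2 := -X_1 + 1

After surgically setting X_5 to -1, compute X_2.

0

Under do(X_5=-1), the mechanism X_5 := -2·X_1 + 3·X_3 + 2 is discarded; X_5 is fixed at -1.
No directed path runs from X_5 to X_2, so X_2 keeps its natural value.
X_2 = -X_1 + 1  [with X_1=1]  = 0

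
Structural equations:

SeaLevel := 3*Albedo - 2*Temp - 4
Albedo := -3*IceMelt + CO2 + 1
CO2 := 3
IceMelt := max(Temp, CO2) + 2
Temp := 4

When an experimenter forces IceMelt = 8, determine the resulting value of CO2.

Under do(IceMelt=8), the mechanism IceMelt := max(Temp, CO2) + 2 is discarded; IceMelt is fixed at 8.
CO2 is not downstream of the intervention, so its value is determined by the original equations.

3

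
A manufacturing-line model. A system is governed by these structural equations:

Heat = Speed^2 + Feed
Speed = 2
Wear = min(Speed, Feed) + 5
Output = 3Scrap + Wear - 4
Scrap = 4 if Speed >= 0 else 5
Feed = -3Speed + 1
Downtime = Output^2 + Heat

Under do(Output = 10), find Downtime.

Intervening sets Output = 10 and removes its equation (Output = 3Scrap + Wear - 4).
Feed = -3Speed + 1  [with Speed=2]  = -5
Heat = Speed^2 + Feed  [with Speed=2, Feed=-5]  = -1
Downtime = Output^2 + Heat  [with Output=10, Heat=-1]  = 99

99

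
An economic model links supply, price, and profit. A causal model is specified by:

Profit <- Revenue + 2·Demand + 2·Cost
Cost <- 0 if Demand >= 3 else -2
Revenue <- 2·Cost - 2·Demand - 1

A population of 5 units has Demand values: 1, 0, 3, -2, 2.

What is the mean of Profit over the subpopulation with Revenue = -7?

Conditioning on Revenue=-7 selects the 2 unit(s) with Demand ∈ {1, 3}. Their Profit values: -9, -1. Mean = -5.

-5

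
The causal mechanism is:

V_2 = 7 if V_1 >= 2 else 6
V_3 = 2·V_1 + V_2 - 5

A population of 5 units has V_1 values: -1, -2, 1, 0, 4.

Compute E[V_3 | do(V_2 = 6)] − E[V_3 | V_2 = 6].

Every unit gets V_2=6 under the intervention. V_3 values become -1, -3, 3, 1, 9; E[V_3|do(V_2=6)] = 1.8.
Observing V_2=6 restricts to units where V_2's equation naturally yields 6: V_1 ∈ {-1, -2, 1, 0}. In that subpopulation V_3 = -1, -3, 3, 1, mean 0.
Difference = 1.8 − 0 = 1.8.

1.8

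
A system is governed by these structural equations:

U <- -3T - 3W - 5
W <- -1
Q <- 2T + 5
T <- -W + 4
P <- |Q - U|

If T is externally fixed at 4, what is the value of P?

27

do(T=4) replaces the equation T <- -W + 4 with the constant T = 4.
Q = 2T + 5  [with T=4]  = 13
U = -3T - 3W - 5  [with T=4, W=-1]  = -14
P = |Q - U|  [with Q=13, U=-14]  = 27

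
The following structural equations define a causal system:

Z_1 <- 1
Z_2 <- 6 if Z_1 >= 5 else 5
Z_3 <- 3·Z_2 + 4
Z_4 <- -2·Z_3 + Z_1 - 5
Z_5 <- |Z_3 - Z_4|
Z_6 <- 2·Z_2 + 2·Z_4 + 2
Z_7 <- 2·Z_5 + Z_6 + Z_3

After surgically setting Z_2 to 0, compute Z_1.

1

Under do(Z_2=0), the mechanism Z_2 <- 6 if Z_1 >= 5 else 5 is discarded; Z_2 is fixed at 0.
Z_1 is not downstream of the intervention, so its value is determined by the original equations.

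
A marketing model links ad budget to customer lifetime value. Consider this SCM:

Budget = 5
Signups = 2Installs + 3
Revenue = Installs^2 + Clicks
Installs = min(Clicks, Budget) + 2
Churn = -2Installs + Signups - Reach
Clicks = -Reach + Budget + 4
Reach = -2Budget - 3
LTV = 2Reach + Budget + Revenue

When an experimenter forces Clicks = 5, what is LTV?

The intervention breaks the incoming arrows to Clicks: Clicks = -Reach + Budget + 4 no longer applies, and Clicks = 5.
Reach = -2Budget - 3  [with Budget=5]  = -13
Installs = min(Clicks, Budget) + 2  [with Clicks=5, Budget=5]  = 7
Revenue = Installs^2 + Clicks  [with Installs=7, Clicks=5]  = 54
LTV = 2Reach + Budget + Revenue  [with Reach=-13, Budget=5, Revenue=54]  = 33

33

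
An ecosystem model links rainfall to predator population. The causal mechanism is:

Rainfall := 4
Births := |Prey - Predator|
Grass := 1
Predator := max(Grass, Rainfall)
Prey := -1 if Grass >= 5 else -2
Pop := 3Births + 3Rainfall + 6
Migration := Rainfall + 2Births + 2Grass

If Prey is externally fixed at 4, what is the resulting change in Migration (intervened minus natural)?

The intervention breaks the incoming arrows to Prey: Prey := -1 if Grass >= 5 else -2 no longer applies, and Prey = 4.
Predator = max(Grass, Rainfall)  [with Grass=1, Rainfall=4]  = 4
Births = |Prey - Predator|  [with Prey=4, Predator=4]  = 0
Migration = Rainfall + 2Births + 2Grass  [with Rainfall=4, Births=0, Grass=1]  = 6
Without intervention: Prey = -1 if Grass >= 5 else -2  [with Grass=1]  = -2; Predator = max(Grass, Rainfall)  [with Grass=1, Rainfall=4]  = 4; Births = |Prey - Predator|  [with Prey=-2, Predator=4]  = 6; Migration = Rainfall + 2Births + 2Grass  [with Rainfall=4, Births=6, Grass=1]  = 18.
Change = 6 − 18 = -12.

-12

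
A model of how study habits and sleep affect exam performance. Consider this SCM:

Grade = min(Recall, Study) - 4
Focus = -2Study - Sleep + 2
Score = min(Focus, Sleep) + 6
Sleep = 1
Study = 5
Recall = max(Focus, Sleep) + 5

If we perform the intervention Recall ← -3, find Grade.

The intervention breaks the incoming arrows to Recall: Recall = max(Focus, Sleep) + 5 no longer applies, and Recall = -3.
Grade = min(Recall, Study) - 4  [with Recall=-3, Study=5]  = -7

-7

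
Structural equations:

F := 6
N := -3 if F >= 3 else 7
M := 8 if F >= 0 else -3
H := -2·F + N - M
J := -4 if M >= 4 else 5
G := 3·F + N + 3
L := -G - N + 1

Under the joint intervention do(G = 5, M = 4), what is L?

Under do(G = 5, M = 4), each intervened variable's structural equation is replaced by its fixed value.
N = -3 if F >= 3 else 7  [with F=6]  = -3
L = -G - N + 1  [with G=5, N=-3]  = -1

-1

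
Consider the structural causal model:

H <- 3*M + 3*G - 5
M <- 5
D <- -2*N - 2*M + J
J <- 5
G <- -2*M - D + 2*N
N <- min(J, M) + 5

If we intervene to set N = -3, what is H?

The intervention breaks the incoming arrows to N: N <- min(J, M) + 5 no longer applies, and N = -3.
D = -2*N - 2*M + J  [with N=-3, M=5, J=5]  = 1
G = -2*M - D + 2*N  [with M=5, D=1, N=-3]  = -17
H = 3*M + 3*G - 5  [with M=5, G=-17]  = -41

-41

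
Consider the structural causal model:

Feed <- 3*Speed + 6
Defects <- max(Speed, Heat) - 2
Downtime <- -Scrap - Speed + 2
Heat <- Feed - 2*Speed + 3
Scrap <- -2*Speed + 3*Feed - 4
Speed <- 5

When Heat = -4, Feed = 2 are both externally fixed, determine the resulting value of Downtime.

5

Setting Heat = -4, Feed = 2 by intervention discards those variables' equations.
Scrap = -2*Speed + 3*Feed - 4  [with Speed=5, Feed=2]  = -8
Downtime = -Scrap - Speed + 2  [with Scrap=-8, Speed=5]  = 5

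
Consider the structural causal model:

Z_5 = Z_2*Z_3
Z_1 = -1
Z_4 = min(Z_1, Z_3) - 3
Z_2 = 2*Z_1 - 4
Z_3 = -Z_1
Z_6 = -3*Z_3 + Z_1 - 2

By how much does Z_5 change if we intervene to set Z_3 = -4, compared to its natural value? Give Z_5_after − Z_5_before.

30

do(Z_3=-4) replaces the equation Z_3 = -Z_1 with the constant Z_3 = -4.
Z_2 = 2*Z_1 - 4  [with Z_1=-1]  = -6
Z_5 = Z_2*Z_3  [with Z_2=-6, Z_3=-4]  = 24
Without intervention: Z_2 = 2*Z_1 - 4  [with Z_1=-1]  = -6; Z_3 = -Z_1  [with Z_1=-1]  = 1; Z_5 = Z_2*Z_3  [with Z_2=-6, Z_3=1]  = -6.
Change = 24 − (-6) = 30.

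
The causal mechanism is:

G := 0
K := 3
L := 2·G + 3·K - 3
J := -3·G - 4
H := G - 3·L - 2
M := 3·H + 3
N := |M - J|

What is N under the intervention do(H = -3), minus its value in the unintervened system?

Under do(H=-3), the mechanism H := G - 3·L - 2 is discarded; H is fixed at -3.
J = -3·G - 4  [with G=0]  = -4
M = 3·H + 3  [with H=-3]  = -6
N = |M - J|  [with M=-6, J=-4]  = 2
Without intervention: L = 2·G + 3·K - 3  [with G=0, K=3]  = 6; J = -3·G - 4  [with G=0]  = -4; H = G - 3·L - 2  [with G=0, L=6]  = -20; M = 3·H + 3  [with H=-20]  = -57; N = |M - J|  [with M=-57, J=-4]  = 53.
Change = 2 − 53 = -51.

-51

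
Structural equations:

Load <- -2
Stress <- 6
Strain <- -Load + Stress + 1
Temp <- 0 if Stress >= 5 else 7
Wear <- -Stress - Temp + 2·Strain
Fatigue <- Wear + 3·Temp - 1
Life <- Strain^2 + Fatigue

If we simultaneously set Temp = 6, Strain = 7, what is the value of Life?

The joint intervention fixes Temp = 6, Strain = 7, removing each variable's own equation.
Wear = -Stress - Temp + 2·Strain  [with Stress=6, Temp=6, Strain=7]  = 2
Fatigue = Wear + 3·Temp - 1  [with Wear=2, Temp=6]  = 19
Life = Strain^2 + Fatigue  [with Strain=7, Fatigue=19]  = 68

68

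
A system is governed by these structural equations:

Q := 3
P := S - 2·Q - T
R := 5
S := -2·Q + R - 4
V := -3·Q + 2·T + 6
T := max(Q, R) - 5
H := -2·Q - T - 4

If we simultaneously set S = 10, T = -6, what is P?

10

Under do(S = 10, T = -6), each intervened variable's structural equation is replaced by its fixed value.
P = S - 2·Q - T  [with S=10, Q=3, T=-6]  = 10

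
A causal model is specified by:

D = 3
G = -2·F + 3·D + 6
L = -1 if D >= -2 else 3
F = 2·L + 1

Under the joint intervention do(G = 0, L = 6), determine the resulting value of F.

Setting G = 0, L = 6 by intervention discards those variables' equations.
F = 2·L + 1  [with L=6]  = 13

13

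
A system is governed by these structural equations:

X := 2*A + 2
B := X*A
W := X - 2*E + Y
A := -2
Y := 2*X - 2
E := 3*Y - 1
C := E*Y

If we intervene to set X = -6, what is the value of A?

-2

Under do(X=-6), the mechanism X := 2*A + 2 is discarded; X is fixed at -6.
A is not downstream of the intervention, so its value is determined by the original equations.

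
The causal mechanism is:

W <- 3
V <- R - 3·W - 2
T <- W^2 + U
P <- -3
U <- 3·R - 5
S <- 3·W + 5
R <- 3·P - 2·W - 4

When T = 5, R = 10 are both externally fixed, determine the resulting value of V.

Under do(T = 5, R = 10), each intervened variable's structural equation is replaced by its fixed value.
V = R - 3·W - 2  [with R=10, W=3]  = -1

-1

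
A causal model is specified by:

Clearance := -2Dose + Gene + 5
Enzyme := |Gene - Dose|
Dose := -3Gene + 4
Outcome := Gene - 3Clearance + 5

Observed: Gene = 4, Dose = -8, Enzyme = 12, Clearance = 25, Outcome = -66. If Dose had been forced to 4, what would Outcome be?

do(Dose=4) replaces the equation Dose := -3Gene + 4 with the constant Dose = 4.
Clearance = -2Dose + Gene + 5  [with Dose=4, Gene=4]  = 1
Outcome = Gene - 3Clearance + 5  [with Gene=4, Clearance=1]  = 6

6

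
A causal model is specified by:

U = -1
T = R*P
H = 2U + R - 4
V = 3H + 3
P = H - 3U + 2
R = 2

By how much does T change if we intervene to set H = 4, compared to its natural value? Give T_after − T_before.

16

The intervention breaks the incoming arrows to H: H = 2U + R - 4 no longer applies, and H = 4.
P = H - 3U + 2  [with H=4, U=-1]  = 9
T = R*P  [with R=2, P=9]  = 18
Without intervention: H = 2U + R - 4  [with U=-1, R=2]  = -4; P = H - 3U + 2  [with H=-4, U=-1]  = 1; T = R*P  [with R=2, P=1]  = 2.
Change = 18 − 2 = 16.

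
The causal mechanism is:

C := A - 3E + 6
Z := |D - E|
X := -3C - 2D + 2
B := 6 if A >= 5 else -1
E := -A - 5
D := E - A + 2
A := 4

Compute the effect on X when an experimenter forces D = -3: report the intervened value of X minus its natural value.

-16

Intervening sets D = -3 and removes its equation (D := E - A + 2).
E = -A - 5  [with A=4]  = -9
C = A - 3E + 6  [with A=4, E=-9]  = 37
X = -3C - 2D + 2  [with C=37, D=-3]  = -103
Without intervention: E = -A - 5  [with A=4]  = -9; C = A - 3E + 6  [with A=4, E=-9]  = 37; D = E - A + 2  [with E=-9, A=4]  = -11; X = -3C - 2D + 2  [with C=37, D=-11]  = -87.
Change = -103 − (-87) = -16.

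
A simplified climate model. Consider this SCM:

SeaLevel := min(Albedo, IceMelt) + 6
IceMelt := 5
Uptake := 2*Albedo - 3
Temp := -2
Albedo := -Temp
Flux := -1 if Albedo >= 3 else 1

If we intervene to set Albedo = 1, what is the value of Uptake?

-1

The intervention breaks the incoming arrows to Albedo: Albedo := -Temp no longer applies, and Albedo = 1.
Uptake = 2*Albedo - 3  [with Albedo=1]  = -1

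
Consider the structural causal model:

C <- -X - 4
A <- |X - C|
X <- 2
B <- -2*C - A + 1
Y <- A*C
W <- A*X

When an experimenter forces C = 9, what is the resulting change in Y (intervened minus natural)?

Under do(C=9), the mechanism C <- -X - 4 is discarded; C is fixed at 9.
A = |X - C|  [with X=2, C=9]  = 7
Y = A*C  [with A=7, C=9]  = 63
Without intervention: C = -X - 4  [with X=2]  = -6; A = |X - C|  [with X=2, C=-6]  = 8; Y = A*C  [with A=8, C=-6]  = -48.
Change = 63 − (-48) = 111.

111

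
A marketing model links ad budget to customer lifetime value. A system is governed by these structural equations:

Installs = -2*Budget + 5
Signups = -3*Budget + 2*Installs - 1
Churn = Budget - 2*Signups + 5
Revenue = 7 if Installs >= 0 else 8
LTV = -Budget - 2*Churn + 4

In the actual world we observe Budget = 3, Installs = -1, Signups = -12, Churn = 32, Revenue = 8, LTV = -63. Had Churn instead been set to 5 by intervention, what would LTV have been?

-9

Under do(Churn=5), the mechanism Churn = Budget - 2*Signups + 5 is discarded; Churn is fixed at 5.
LTV = -Budget - 2*Churn + 4  [with Budget=3, Churn=5]  = -9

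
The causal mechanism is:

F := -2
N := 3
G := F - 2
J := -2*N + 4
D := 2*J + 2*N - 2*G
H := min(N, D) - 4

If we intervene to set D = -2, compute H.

The intervention breaks the incoming arrows to D: D := 2*J + 2*N - 2*G no longer applies, and D = -2.
H = min(N, D) - 4  [with N=3, D=-2]  = -6

-6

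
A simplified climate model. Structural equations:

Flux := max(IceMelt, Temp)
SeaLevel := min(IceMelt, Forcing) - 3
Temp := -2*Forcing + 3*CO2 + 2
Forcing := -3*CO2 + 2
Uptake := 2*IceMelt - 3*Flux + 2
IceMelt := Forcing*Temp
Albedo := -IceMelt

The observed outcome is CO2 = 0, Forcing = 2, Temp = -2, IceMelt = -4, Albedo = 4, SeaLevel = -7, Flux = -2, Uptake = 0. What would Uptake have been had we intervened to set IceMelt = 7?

-5

do(IceMelt=7) replaces the equation IceMelt := Forcing*Temp with the constant IceMelt = 7.
Forcing = -3*CO2 + 2  [with CO2=0]  = 2
Temp = -2*Forcing + 3*CO2 + 2  [with Forcing=2, CO2=0]  = -2
Flux = max(IceMelt, Temp)  [with IceMelt=7, Temp=-2]  = 7
Uptake = 2*IceMelt - 3*Flux + 2  [with IceMelt=7, Flux=7]  = -5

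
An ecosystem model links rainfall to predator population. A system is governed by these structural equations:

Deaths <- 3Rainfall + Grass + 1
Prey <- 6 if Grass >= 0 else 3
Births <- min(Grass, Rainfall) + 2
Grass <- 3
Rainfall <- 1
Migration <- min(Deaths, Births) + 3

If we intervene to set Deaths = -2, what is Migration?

The intervention breaks the incoming arrows to Deaths: Deaths <- 3Rainfall + Grass + 1 no longer applies, and Deaths = -2.
Births = min(Grass, Rainfall) + 2  [with Grass=3, Rainfall=1]  = 3
Migration = min(Deaths, Births) + 3  [with Deaths=-2, Births=3]  = 1

1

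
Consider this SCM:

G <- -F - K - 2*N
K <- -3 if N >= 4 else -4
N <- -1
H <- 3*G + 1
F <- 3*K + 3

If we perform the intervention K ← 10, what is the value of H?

do(K=10) replaces the equation K <- -3 if N >= 4 else -4 with the constant K = 10.
F = 3*K + 3  [with K=10]  = 33
G = -F - K - 2*N  [with F=33, K=10, N=-1]  = -41
H = 3*G + 1  [with G=-41]  = -122

-122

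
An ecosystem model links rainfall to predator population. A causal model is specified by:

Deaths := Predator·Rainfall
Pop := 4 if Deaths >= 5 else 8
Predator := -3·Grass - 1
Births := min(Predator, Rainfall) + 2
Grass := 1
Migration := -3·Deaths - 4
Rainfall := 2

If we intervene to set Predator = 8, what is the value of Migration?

The intervention breaks the incoming arrows to Predator: Predator := -3·Grass - 1 no longer applies, and Predator = 8.
Deaths = Predator·Rainfall  [with Predator=8, Rainfall=2]  = 16
Migration = -3·Deaths - 4  [with Deaths=16]  = -52

-52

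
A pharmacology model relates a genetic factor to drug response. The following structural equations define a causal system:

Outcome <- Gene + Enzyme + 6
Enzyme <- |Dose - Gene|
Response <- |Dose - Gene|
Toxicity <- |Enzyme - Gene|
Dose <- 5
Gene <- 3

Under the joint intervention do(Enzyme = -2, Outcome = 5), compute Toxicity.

The joint intervention fixes Enzyme = -2, Outcome = 5, removing each variable's own equation.
Toxicity = |Enzyme - Gene|  [with Enzyme=-2, Gene=3]  = 5

5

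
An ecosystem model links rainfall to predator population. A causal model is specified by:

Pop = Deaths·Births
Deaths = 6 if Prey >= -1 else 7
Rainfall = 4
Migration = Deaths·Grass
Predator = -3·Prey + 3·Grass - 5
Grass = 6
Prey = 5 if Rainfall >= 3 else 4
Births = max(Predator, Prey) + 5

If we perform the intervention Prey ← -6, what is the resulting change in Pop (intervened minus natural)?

192

The intervention breaks the incoming arrows to Prey: Prey = 5 if Rainfall >= 3 else 4 no longer applies, and Prey = -6.
Predator = -3·Prey + 3·Grass - 5  [with Prey=-6, Grass=6]  = 31
Births = max(Predator, Prey) + 5  [with Predator=31, Prey=-6]  = 36
Deaths = 6 if Prey >= -1 else 7  [with Prey=-6]  = 7
Pop = Deaths·Births  [with Deaths=7, Births=36]  = 252
Without intervention: Prey = 5 if Rainfall >= 3 else 4  [with Rainfall=4]  = 5; Predator = -3·Prey + 3·Grass - 5  [with Prey=5, Grass=6]  = -2; Births = max(Predator, Prey) + 5  [with Predator=-2, Prey=5]  = 10; Deaths = 6 if Prey >= -1 else 7  [with Prey=5]  = 6; Pop = Deaths·Births  [with Deaths=6, Births=10]  = 60.
Change = 252 − 60 = 192.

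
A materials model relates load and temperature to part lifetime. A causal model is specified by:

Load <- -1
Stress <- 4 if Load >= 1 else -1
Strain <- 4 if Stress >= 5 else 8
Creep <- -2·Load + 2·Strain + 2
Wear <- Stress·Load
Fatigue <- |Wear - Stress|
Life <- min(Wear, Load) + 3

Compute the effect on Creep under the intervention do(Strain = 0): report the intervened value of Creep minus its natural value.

-16

The intervention breaks the incoming arrows to Strain: Strain <- 4 if Stress >= 5 else 8 no longer applies, and Strain = 0.
Creep = -2·Load + 2·Strain + 2  [with Load=-1, Strain=0]  = 4
Without intervention: Stress = 4 if Load >= 1 else -1  [with Load=-1]  = -1; Strain = 4 if Stress >= 5 else 8  [with Stress=-1]  = 8; Creep = -2·Load + 2·Strain + 2  [with Load=-1, Strain=8]  = 20.
Change = 4 − 20 = -16.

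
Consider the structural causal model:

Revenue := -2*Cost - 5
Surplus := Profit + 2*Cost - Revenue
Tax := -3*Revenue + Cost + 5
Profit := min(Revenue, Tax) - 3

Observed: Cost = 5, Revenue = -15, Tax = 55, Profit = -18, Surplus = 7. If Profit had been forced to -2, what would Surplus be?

Intervening sets Profit = -2 and removes its equation (Profit := min(Revenue, Tax) - 3).
Revenue = -2*Cost - 5  [with Cost=5]  = -15
Surplus = Profit + 2*Cost - Revenue  [with Profit=-2, Cost=5, Revenue=-15]  = 23

23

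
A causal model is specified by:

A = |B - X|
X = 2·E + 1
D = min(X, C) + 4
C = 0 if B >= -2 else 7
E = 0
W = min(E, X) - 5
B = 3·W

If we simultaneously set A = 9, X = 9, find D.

11

Setting A = 9, X = 9 by intervention discards those variables' equations.
W = min(E, X) - 5  [with E=0, X=9]  = -5
B = 3·W  [with W=-5]  = -15
C = 0 if B >= -2 else 7  [with B=-15]  = 7
D = min(X, C) + 4  [with X=9, C=7]  = 11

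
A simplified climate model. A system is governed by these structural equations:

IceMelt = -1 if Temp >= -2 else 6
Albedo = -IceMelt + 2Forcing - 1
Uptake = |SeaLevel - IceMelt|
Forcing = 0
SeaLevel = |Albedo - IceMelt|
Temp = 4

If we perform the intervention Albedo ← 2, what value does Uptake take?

Under do(Albedo=2), the mechanism Albedo = -IceMelt + 2Forcing - 1 is discarded; Albedo is fixed at 2.
IceMelt = -1 if Temp >= -2 else 6  [with Temp=4]  = -1
SeaLevel = |Albedo - IceMelt|  [with Albedo=2, IceMelt=-1]  = 3
Uptake = |SeaLevel - IceMelt|  [with SeaLevel=3, IceMelt=-1]  = 4

4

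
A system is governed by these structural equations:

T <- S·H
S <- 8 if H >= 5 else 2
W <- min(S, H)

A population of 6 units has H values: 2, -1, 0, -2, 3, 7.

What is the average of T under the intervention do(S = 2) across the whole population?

do(S=2) breaks S's dependence on H. With S=2 fixed, T across the units is 4, -2, 0, -4, 6, 14, mean 3.

3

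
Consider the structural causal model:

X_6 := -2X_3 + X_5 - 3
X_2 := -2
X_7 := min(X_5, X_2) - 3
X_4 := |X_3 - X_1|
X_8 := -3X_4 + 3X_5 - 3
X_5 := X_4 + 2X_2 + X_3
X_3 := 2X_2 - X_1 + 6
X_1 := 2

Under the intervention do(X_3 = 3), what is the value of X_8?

The intervention breaks the incoming arrows to X_3: X_3 := 2X_2 - X_1 + 6 no longer applies, and X_3 = 3.
X_4 = |X_3 - X_1|  [with X_3=3, X_1=2]  = 1
X_5 = X_4 + 2X_2 + X_3  [with X_4=1, X_2=-2, X_3=3]  = 0
X_8 = -3X_4 + 3X_5 - 3  [with X_4=1, X_5=0]  = -6

-6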